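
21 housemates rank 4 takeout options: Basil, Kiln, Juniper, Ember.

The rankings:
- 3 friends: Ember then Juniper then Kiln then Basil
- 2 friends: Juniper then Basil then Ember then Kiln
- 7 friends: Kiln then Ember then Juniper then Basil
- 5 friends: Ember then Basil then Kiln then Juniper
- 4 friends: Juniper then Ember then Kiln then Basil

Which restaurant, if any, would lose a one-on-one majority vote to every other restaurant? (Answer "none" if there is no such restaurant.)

Pairwise majorities:
Basil–Kiln: Kiln 14–7.
Basil vs Juniper: Basil is ranked higher on 5 ballots, Juniper on 16. Juniper wins 16–5.
Basil vs Ember: 2 for Basil, 19 for Ember — Ember by 19–2.
Kiln vs Juniper: Kiln is ranked higher on 7+5 = 12 ballots, Juniper on 9. Kiln wins 12–9.
Kiln vs Ember: Kiln is ranked higher on 7 ballots, Ember on 14. Ember wins 14–7.
Juniper vs Ember: Ember, 15–6.
Basil is beaten in every head-to-head and is the Condorcet loser.

Basil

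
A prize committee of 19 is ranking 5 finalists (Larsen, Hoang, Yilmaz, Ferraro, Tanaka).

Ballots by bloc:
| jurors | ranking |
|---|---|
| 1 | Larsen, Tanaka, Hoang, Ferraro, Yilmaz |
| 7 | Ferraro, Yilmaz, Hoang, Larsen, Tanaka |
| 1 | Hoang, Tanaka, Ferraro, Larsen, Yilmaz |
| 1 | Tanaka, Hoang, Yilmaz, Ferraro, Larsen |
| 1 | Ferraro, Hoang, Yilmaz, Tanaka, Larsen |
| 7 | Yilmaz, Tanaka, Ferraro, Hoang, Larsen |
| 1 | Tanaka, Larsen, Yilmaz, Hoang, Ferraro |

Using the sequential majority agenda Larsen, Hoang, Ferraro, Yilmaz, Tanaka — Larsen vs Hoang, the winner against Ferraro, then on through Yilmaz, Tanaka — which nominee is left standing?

Tanaka

Round 1: Larsen vs Hoang — 2–17, Hoang advances.
Round 2: Hoang vs Ferraro — 4–15, Ferraro advances.
Round 3: Ferraro vs Yilmaz — 10–9, Ferraro advances.
Round 4: Ferraro vs Tanaka — 8–11, Tanaka advances.
Tanaka survives the agenda.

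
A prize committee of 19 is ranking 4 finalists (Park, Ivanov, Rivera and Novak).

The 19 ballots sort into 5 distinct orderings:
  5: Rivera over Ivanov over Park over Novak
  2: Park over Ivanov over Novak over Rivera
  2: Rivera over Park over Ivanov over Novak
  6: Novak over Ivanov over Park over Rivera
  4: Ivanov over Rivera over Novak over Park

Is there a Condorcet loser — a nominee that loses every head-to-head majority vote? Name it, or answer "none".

Park

Pairwise majorities:
Park vs Ivanov: Park preferred on 2+2 = 4 ballots; Ivanov wins 15–4.
Park vs Rivera: Park preferred on 2+6 = 8 ballots; Rivera wins 11–8.
Park vs Novak: Park preferred on 5+2+2 = 9 ballots; Novak wins 10–9.
Ivanov vs Rivera: 2+6+4 = 12 for Ivanov, 7 for Rivera — Ivanov by 12–7.
Ivanov vs Novak: Ivanov wins 13–6.
Rivera–Novak: Rivera 11–8.
Park is beaten in every head-to-head and is the Condorcet loser.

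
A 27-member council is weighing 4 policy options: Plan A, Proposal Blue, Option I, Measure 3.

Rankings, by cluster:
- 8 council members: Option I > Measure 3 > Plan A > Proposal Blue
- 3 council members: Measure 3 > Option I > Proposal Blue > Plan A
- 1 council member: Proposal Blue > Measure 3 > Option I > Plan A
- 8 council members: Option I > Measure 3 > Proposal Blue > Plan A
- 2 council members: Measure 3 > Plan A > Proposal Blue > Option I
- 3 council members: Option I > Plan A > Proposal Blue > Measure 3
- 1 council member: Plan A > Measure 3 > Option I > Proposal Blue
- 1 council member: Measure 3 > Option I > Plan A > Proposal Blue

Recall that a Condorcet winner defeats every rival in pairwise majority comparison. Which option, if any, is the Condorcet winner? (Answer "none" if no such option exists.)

Head-to-head results (27 council members):
Plan A vs Proposal Blue: Plan A wins 15–12.
Plan A vs Option I: Option I wins 24–3.
Plan A vs Measure 3: Measure 3, 23–4.
Proposal Blue–Option I: Option I 24–3.
Proposal Blue vs Measure 3: Measure 3 wins 23–4.
Option I vs Measure 3: Option I wins 19–8.
Option I defeats every rival head-to-head and is the Condorcet winner.

Option I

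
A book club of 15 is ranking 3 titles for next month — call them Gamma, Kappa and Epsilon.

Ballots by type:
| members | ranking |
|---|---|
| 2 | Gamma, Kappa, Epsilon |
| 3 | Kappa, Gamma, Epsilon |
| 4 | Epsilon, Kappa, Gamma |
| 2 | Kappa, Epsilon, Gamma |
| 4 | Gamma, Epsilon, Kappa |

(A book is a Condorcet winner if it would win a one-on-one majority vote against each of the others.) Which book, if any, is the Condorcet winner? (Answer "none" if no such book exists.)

Head-to-head results (15 members):
Gamma vs Kappa: Gamma is ranked higher on 2+4 = 6 ballots, Kappa on 9. Kappa wins 9–6.
Gamma vs Epsilon: Gamma is ranked higher on 2+3+4 = 9 ballots, Epsilon on 6. Gamma wins 9–6.
Kappa vs Epsilon: Kappa is ranked higher on 2+3+2 = 7 ballots, Epsilon on 8. Epsilon wins 8–7.
No book is unbeaten: Gamma loses to Kappa; Kappa loses to Epsilon; Epsilon loses to Gamma. In particular Gamma → Epsilon → Kappa → Gamma is a majority cycle — no Condorcet winner exists.

none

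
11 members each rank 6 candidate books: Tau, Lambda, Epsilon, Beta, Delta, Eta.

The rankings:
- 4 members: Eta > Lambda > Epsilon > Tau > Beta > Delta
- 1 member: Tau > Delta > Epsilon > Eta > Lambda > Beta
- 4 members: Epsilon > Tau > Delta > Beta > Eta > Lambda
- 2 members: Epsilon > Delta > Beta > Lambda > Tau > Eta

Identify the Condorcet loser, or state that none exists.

none

Pairwise majorities:
Tau–Lambda: Lambda 6–5.
Tau vs Epsilon: Epsilon, 10–1.
Tau vs Beta: 4+1+4 = 9 for Tau, 2 for Beta — Tau by 9–2.
Tau vs Delta: Tau, 9–2.
Tau–Eta: Tau 7–4.
Lambda vs Epsilon: 4 to 7, Epsilon.
Lambda vs Beta: 5 to 6, Beta.
Lambda vs Delta: Delta, 7–4.
Lambda vs Eta: Lambda is ranked higher on 2 ballots, Eta on 9. Eta wins 9–2.
Epsilon–Beta: Epsilon 11–0.
Epsilon vs Delta: Epsilon wins 10–1.
Epsilon vs Eta: Epsilon wins 7–4.
Beta vs Delta: Beta is ranked higher on 4 ballots, Delta on 7. Delta wins 7–4.
Beta–Eta: Beta 6–5.
Delta vs Eta: Delta, 7–4.
No book is winless: Tau beats Beta; Lambda beats Tau; Epsilon beats Tau; Beta beats Lambda; Delta beats Lambda; Eta beats Lambda. There is no Condorcet loser.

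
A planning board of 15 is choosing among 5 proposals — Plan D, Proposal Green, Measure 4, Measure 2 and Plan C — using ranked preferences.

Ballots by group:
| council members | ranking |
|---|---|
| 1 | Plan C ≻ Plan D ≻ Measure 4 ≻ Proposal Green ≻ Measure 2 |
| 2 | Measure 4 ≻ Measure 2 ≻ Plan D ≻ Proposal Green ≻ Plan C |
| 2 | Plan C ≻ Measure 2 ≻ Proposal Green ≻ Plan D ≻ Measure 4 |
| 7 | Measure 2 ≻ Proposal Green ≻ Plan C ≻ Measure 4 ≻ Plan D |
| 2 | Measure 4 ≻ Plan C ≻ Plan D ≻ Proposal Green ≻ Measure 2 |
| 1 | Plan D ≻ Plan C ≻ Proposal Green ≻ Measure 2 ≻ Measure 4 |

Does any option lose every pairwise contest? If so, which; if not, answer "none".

Plan D

Pairwise majorities:
Plan D vs Proposal Green: Plan D is ranked higher on 1+2+2+1 = 6 ballots, Proposal Green on 9. Proposal Green wins 9–6.
Plan D vs Measure 4: Plan D is ranked higher on 1+2+1 = 4 ballots, Measure 4 on 11. Measure 4 wins 11–4.
Plan D vs Measure 2: Plan D is ranked higher on 1+2+1 = 4 ballots, Measure 2 on 11. Measure 2 wins 11–4.
Plan D–Plan C: Plan C 12–3.
Proposal Green vs Measure 4: 2+7+1 = 10 for Proposal Green, 5 for Measure 4 — Proposal Green by 10–5.
Proposal Green vs Measure 2: Measure 2 wins 11–4.
Proposal Green vs Plan C: 9 to 6, Proposal Green.
Measure 4–Measure 2: Measure 2 10–5.
Measure 4 vs Plan C: Plan C wins 11–4.
Measure 2–Plan C: Measure 2 9–6.
Only Plan D has no wins; Plan D is the Condorcet loser.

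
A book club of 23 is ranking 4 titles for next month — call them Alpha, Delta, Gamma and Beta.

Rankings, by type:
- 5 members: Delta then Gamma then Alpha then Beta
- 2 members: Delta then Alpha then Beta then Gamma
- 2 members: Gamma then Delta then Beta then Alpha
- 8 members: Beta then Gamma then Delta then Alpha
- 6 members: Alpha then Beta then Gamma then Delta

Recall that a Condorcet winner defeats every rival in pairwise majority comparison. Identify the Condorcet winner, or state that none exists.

Pairwise majorities:
Alpha–Delta: Delta 17–6.
Alpha vs Gamma: Gamma, 15–8.
Alpha vs Beta: 5+2+6 = 13 for Alpha, 10 for Beta — Alpha by 13–10.
Delta vs Gamma: Delta is ranked higher on 5+2 = 7 ballots, Gamma on 16. Gamma wins 16–7.
Delta vs Beta: 9 to 14, Beta.
Gamma vs Beta: Beta wins 16–7.
No book is unbeaten: Alpha loses to Delta; Delta loses to Gamma; Gamma loses to Beta; Beta loses to Alpha. In particular Alpha → Beta → Delta → Alpha is a majority cycle — no Condorcet winner exists.

none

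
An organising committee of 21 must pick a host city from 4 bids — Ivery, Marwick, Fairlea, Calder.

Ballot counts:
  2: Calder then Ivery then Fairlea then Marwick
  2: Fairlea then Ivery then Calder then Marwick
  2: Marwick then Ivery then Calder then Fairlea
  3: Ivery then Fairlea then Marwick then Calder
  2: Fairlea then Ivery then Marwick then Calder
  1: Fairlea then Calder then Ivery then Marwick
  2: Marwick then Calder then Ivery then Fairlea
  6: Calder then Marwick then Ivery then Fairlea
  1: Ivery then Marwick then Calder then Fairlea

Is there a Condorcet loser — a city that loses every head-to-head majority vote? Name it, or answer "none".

Fairlea

Pairwise majorities:
Ivery vs Marwick: Ivery wins 11–10.
Ivery vs Fairlea: Ivery, 16–5.
Ivery vs Calder: Calder wins 11–10.
Marwick–Fairlea: Marwick 11–10.
Marwick vs Calder: Marwick is ranked higher on 2+3+2+2+1 = 10 ballots, Calder on 11. Calder wins 11–10.
Fairlea vs Calder: Fairlea is ranked higher on 2+3+2+1 = 8 ballots, Calder on 13. Calder wins 13–8.
Fairlea loses to every other city — it is the Condorcet loser.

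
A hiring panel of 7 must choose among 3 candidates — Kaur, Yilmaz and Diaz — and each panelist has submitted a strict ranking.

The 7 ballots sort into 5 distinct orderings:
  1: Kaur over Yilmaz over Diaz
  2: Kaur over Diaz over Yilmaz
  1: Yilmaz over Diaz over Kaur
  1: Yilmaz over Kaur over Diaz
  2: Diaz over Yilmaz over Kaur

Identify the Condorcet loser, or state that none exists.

Pairwise majorities:
Kaur vs Yilmaz: Yilmaz wins 4–3.
Kaur–Diaz: Kaur 4–3.
Yilmaz vs Diaz: 1+1+1 = 3 for Yilmaz, 4 for Diaz — Diaz by 4–3.
No candidate is winless: Kaur beats Diaz; Yilmaz beats Kaur; Diaz beats Yilmaz. There is no Condorcet loser.

none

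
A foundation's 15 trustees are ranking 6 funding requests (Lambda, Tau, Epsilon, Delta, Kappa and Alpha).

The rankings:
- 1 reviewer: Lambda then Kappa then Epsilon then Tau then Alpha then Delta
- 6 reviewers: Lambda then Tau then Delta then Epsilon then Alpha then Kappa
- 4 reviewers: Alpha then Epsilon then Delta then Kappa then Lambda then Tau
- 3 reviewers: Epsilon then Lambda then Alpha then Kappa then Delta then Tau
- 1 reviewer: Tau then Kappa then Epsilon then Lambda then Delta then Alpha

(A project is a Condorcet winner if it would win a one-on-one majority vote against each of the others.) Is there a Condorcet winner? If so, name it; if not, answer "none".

Epsilon

Check each pair by majority over 15 ballots:
Lambda vs Tau: Lambda preferred on 1+6+4+3 = 14 ballots; Lambda wins 14–1.
Lambda vs Epsilon: Epsilon, 8–7.
Lambda vs Delta: 11 to 4, Lambda.
Lambda vs Kappa: Lambda wins 10–5.
Lambda vs Alpha: Lambda, 11–4.
Tau vs Epsilon: Epsilon, 8–7.
Tau vs Delta: 1+6+1 = 8 for Tau, 7 for Delta — Tau by 8–7.
Tau vs Kappa: Kappa, 8–7.
Tau–Alpha: Tau 8–7.
Epsilon vs Delta: 9 to 6, Epsilon.
Epsilon vs Kappa: Epsilon is ranked higher on 6+4+3 = 13 ballots, Kappa on 2. Epsilon wins 13–2.
Epsilon vs Alpha: Epsilon wins 11–4.
Delta vs Kappa: 10 to 5, Delta.
Delta vs Alpha: 7 to 8, Alpha.
Kappa vs Alpha: 2 to 13, Alpha.
Epsilon defeats every rival head-to-head and is the Condorcet winner.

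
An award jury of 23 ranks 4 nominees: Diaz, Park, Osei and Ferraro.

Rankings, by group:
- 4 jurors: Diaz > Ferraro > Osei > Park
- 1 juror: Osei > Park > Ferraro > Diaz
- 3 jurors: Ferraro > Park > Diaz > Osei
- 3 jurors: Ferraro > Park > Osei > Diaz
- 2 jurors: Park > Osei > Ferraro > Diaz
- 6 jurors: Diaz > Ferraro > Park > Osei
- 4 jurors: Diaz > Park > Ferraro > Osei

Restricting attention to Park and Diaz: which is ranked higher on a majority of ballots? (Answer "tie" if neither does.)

Diaz

Ballots ranking Park above Diaz: 1 + 3 + 3 + 2 = 9.
Ballots ranking Diaz above Park: 23 − 9 = 14.
Diaz wins the head-to-head 14–9.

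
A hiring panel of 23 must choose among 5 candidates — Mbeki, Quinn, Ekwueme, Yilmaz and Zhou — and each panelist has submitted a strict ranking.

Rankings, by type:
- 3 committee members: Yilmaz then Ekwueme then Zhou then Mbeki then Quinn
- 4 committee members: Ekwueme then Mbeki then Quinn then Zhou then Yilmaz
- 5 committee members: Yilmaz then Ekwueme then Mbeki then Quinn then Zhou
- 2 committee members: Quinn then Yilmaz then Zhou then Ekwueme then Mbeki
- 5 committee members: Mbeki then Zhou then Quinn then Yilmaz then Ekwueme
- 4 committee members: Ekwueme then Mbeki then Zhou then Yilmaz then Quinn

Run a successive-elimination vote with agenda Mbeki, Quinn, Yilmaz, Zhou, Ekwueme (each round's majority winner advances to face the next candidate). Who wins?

Ekwueme

Round 1: Mbeki vs Quinn — 21–2, Mbeki advances.
Round 2: Mbeki vs Yilmaz — 13–10, Mbeki advances.
Round 3: Mbeki vs Zhou — 18–5, Mbeki advances.
Round 4: Mbeki vs Ekwueme — 5–18, Ekwueme advances.
The agenda winner is Ekwueme.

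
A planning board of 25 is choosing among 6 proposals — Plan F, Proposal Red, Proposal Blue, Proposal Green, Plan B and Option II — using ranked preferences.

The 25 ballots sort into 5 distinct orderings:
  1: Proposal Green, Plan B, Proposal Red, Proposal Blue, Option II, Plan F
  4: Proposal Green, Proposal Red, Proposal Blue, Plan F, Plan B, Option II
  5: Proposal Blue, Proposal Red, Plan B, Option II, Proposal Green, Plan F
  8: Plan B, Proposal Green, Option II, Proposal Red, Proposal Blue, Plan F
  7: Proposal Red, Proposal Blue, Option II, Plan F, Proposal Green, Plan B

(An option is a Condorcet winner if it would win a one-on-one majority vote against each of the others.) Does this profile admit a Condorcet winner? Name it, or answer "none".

none

Check each pair by majority over 25 ballots:
Plan F vs Proposal Red: 0 to 25, Proposal Red.
Plan F vs Proposal Blue: Plan F is ranked higher on 0 ballots, Proposal Blue on 25. Proposal Blue wins 25–0.
Plan F vs Proposal Green: Plan F is ranked higher on 7 ballots, Proposal Green on 18. Proposal Green wins 18–7.
Plan F vs Plan B: Plan F preferred on 4+7 = 11 ballots; Plan B wins 14–11.
Plan F vs Option II: 4 for Plan F, 21 for Option II — Option II by 21–4.
Proposal Red vs Proposal Blue: 1+4+8+7 = 20 for Proposal Red, 5 for Proposal Blue — Proposal Red by 20–5.
Proposal Red vs Proposal Green: Proposal Red is ranked higher on 5+7 = 12 ballots, Proposal Green on 13. Proposal Green wins 13–12.
Proposal Red vs Plan B: 16 to 9, Proposal Red.
Proposal Red vs Option II: Proposal Red is ranked higher on 1+4+5+7 = 17 ballots, Option II on 8. Proposal Red wins 17–8.
Proposal Blue vs Proposal Green: Proposal Blue is ranked higher on 5+7 = 12 ballots, Proposal Green on 13. Proposal Green wins 13–12.
Proposal Blue vs Plan B: Proposal Blue is ranked higher on 4+5+7 = 16 ballots, Plan B on 9. Proposal Blue wins 16–9.
Proposal Blue vs Option II: Proposal Blue preferred on 1+4+5+7 = 17 ballots; Proposal Blue wins 17–8.
Proposal Green vs Plan B: Proposal Green preferred on 1+4+7 = 12 ballots; Plan B wins 13–12.
Proposal Green vs Option II: Proposal Green preferred on 1+4+8 = 13 ballots; Proposal Green wins 13–12.
Plan B vs Option II: 18 to 7, Plan B.
Each option drops at least one matchup (Plan F loses to Proposal Red; Proposal Red loses to Proposal Green; Proposal Blue loses to Proposal Red; Proposal Green loses to Plan B; Plan B loses to Proposal Red; Option II loses to Proposal Red); the cycle Proposal Red > Plan B > Proposal Green > Proposal Red rules out a Condorcet winner.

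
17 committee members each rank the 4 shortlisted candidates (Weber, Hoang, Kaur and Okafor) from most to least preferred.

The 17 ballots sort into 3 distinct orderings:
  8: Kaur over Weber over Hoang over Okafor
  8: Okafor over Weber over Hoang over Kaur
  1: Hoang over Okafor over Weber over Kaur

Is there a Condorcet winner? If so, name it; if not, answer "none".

Pairwise majorities:
Weber vs Hoang: Weber is ranked higher on 8+8 = 16 ballots, Hoang on 1. Weber wins 16–1.
Weber vs Kaur: Weber is ranked higher on 8+1 = 9 ballots, Kaur on 8. Weber wins 9–8.
Weber vs Okafor: Weber is ranked higher on 8 ballots, Okafor on 9. Okafor wins 9–8.
Hoang vs Kaur: 8+1 = 9 for Hoang, 8 for Kaur — Hoang by 9–8.
Hoang vs Okafor: Hoang preferred on 8+1 = 9 ballots; Hoang wins 9–8.
Kaur vs Okafor: 8 to 9, Okafor.
Each candidate drops at least one matchup (Weber loses to Okafor; Hoang loses to Weber; Kaur loses to Weber; Okafor loses to Hoang); the cycle Weber → Hoang → Okafor → Weber rules out a Condorcet winner.

none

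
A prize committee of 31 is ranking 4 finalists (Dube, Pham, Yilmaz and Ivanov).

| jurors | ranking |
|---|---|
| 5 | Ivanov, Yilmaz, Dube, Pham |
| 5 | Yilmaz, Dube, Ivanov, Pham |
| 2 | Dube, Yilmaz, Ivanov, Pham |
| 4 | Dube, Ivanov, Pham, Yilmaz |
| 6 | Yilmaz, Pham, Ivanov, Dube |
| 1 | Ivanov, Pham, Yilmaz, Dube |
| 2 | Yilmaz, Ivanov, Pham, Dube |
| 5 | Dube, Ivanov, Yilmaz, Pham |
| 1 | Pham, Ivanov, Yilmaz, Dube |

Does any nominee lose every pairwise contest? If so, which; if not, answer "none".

Pham

Pairwise majorities:
Dube vs Pham: Dube preferred on 5+5+2+4+5 = 21 ballots; Dube wins 21–10.
Dube vs Yilmaz: 11 to 20, Yilmaz.
Dube–Ivanov: Dube 16–15.
Pham vs Yilmaz: Yilmaz wins 25–6.
Pham vs Ivanov: 7 to 24, Ivanov.
Yilmaz vs Ivanov: Yilmaz preferred on 5+2+6+2 = 15 ballots; Ivanov wins 16–15.
Only Pham has no wins; Pham is the Condorcet loser.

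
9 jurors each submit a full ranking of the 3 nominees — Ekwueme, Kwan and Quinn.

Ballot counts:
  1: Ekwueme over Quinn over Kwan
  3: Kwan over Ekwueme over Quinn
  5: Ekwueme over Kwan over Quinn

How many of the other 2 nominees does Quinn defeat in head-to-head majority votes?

Quinn against each rival (9 jurors):
Quinn vs Ekwueme: Quinn preferred on 0 ballots; Ekwueme wins 9–0.
Quinn vs Kwan: Kwan, 8–1.
Quinn beats no one; loses to Ekwueme, Kwan — 0 pairwise wins.

0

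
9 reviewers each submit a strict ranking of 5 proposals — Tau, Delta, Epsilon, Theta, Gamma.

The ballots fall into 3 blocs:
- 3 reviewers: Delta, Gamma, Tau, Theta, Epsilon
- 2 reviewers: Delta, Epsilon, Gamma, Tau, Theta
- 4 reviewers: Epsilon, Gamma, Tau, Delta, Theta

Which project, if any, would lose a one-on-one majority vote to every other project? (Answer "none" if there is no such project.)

Theta

Head-to-head results (9 reviewers):
Tau vs Delta: Tau is ranked higher on 4 ballots, Delta on 5. Delta wins 5–4.
Tau vs Epsilon: Epsilon wins 6–3.
Tau vs Theta: 9 to 0, Tau.
Tau vs Gamma: Tau is ranked higher on 0 ballots, Gamma on 9. Gamma wins 9–0.
Delta vs Epsilon: Delta is ranked higher on 3+2 = 5 ballots, Epsilon on 4. Delta wins 5–4.
Delta vs Theta: 9 to 0, Delta.
Delta–Gamma: Delta 5–4.
Epsilon–Theta: Epsilon 6–3.
Epsilon vs Gamma: Epsilon is ranked higher on 2+4 = 6 ballots, Gamma on 3. Epsilon wins 6–3.
Theta vs Gamma: 0 to 9, Gamma.
Theta is beaten in every head-to-head and is the Condorcet loser.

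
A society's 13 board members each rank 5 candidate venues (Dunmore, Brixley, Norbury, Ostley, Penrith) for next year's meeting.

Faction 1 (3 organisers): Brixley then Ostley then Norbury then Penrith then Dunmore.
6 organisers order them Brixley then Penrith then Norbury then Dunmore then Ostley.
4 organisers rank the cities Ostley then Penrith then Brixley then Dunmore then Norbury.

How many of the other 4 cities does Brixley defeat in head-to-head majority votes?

Brixley against each rival (13 organisers):
Brixley vs Dunmore: Brixley is ranked higher on 3+6+4 = 13 ballots, Dunmore on 0. Brixley wins 13–0.
Brixley vs Norbury: 3+6+4 = 13 for Brixley, 0 for Norbury — Brixley by 13–0.
Brixley–Ostley: Brixley 9–4.
Brixley–Penrith: Brixley 9–4.
Brixley beats Dunmore, Norbury, Ostley, Penrith — 4 pairwise wins.

4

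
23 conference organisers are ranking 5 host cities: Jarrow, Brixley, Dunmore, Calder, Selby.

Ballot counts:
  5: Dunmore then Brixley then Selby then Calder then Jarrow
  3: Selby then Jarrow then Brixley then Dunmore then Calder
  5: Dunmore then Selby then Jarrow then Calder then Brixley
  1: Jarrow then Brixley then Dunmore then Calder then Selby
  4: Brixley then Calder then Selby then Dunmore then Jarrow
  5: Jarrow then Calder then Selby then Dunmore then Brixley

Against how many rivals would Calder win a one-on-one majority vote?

0

Calder against each rival (23 organisers):
Calder vs Jarrow: Jarrow, 14–9.
Calder vs Brixley: 10 to 13, Brixley.
Calder vs Dunmore: Dunmore wins 14–9.
Calder–Selby: Selby 13–10.
Calder beats no one; loses to Jarrow, Brixley, Dunmore, Selby — 0 pairwise wins.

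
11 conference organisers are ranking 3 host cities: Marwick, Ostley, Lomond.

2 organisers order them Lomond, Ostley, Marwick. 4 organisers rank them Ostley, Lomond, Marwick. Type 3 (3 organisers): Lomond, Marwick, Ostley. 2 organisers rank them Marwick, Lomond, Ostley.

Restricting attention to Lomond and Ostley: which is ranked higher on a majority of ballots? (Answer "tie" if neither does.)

Lomond

Ballots ranking Lomond above Ostley: 2 + 3 + 2 = 7.
Ballots ranking Ostley above Lomond: 11 − 7 = 4.
Lomond wins the head-to-head 7–4.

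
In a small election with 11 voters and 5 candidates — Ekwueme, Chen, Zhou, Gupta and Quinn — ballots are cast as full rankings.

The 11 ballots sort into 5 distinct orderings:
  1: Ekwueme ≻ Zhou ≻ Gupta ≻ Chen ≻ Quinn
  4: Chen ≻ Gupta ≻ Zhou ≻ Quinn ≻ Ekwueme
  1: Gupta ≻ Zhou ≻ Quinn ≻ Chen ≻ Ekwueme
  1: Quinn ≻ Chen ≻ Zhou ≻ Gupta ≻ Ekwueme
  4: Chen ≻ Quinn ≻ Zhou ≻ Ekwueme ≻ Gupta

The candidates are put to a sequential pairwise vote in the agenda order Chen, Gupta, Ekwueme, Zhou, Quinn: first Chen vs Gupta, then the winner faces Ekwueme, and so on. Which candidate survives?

Chen

Round 1: Chen vs Gupta — 9–2, Chen advances.
Round 2: Chen vs Ekwueme — 10–1, Chen advances.
Round 3: Chen vs Zhou — 9–2, Chen advances.
Round 4: Chen vs Quinn — 9–2, Chen advances.
The agenda winner is Chen.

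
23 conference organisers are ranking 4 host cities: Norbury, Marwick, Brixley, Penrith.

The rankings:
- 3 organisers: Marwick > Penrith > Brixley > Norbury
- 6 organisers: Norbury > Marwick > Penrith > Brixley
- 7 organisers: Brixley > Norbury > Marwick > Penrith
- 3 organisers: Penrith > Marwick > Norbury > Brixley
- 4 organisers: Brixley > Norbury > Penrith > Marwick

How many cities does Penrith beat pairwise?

1

Penrith against each rival (23 organisers):
Penrith–Norbury: Norbury 17–6.
Penrith vs Marwick: Penrith preferred on 3+4 = 7 ballots; Marwick wins 16–7.
Penrith–Brixley: Penrith 12–11.
Penrith beats Brixley; loses to Norbury, Marwick — 1 pairwise win.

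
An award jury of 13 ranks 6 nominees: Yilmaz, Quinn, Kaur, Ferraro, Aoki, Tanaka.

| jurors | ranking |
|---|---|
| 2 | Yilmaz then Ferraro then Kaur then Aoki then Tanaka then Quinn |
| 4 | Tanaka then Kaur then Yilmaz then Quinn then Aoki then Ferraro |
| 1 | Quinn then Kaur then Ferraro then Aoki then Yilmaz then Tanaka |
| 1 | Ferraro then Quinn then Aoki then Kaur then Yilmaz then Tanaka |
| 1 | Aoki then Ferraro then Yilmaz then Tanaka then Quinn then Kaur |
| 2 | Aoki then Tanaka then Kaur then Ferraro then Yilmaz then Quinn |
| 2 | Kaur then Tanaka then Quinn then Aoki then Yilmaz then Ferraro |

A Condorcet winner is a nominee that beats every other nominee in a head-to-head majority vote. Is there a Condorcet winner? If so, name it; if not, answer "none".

Head-to-head results (13 jurors):
Yilmaz–Quinn: Yilmaz 9–4.
Yilmaz–Kaur: Kaur 10–3.
Yilmaz vs Ferraro: 2+4+2 = 8 for Yilmaz, 5 for Ferraro — Yilmaz by 8–5.
Yilmaz vs Aoki: 2+4 = 6 for Yilmaz, 7 for Aoki — Aoki by 7–6.
Yilmaz vs Tanaka: Yilmaz is ranked higher on 2+1+1+1 = 5 ballots, Tanaka on 8. Tanaka wins 8–5.
Quinn vs Kaur: Kaur, 10–3.
Quinn vs Ferraro: 7 to 6, Quinn.
Quinn–Aoki: Quinn 8–5.
Quinn–Tanaka: Tanaka 11–2.
Kaur vs Ferraro: Kaur, 9–4.
Kaur vs Aoki: 2+4+1+2 = 9 for Kaur, 4 for Aoki — Kaur by 9–4.
Kaur vs Tanaka: 6 to 7, Tanaka.
Ferraro vs Aoki: Aoki wins 9–4.
Ferraro vs Tanaka: Ferraro is ranked higher on 2+1+1+1 = 5 ballots, Tanaka on 8. Tanaka wins 8–5.
Aoki vs Tanaka: 2+1+1+1+2 = 7 for Aoki, 6 for Tanaka — Aoki by 7–6.
Each nominee drops at least one matchup (Yilmaz loses to Kaur; Quinn loses to Yilmaz; Kaur loses to Tanaka; Ferraro loses to Yilmaz; Aoki loses to Quinn; Tanaka loses to Aoki); the cycle Yilmaz > Quinn > Aoki > Yilmaz rules out a Condorcet winner.

none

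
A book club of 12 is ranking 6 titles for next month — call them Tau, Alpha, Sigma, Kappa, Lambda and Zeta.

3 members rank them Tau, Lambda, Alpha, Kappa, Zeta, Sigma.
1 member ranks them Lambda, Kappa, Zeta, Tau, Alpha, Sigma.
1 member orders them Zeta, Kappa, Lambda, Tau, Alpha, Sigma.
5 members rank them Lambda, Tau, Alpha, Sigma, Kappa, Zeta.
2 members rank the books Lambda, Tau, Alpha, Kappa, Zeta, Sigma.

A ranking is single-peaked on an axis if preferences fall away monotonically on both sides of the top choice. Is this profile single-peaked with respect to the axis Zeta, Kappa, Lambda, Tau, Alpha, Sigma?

yes

Axis positions: Zeta=1, Kappa=2, Lambda=3, Tau=4, Alpha=5, Sigma=6.
Faction 1 (peak Tau at position 4): ranking walks positions 4-3-5-2-1-6, expanding outward from the peak — single-peaked.
Faction 2 (peak Lambda at position 3): ranking walks positions 3-2-1-4-5-6, expanding outward from the peak — single-peaked.
Faction 3 (peak Zeta at position 1): ranking walks positions 1-2-3-4-5-6, expanding outward from the peak — single-peaked.
Faction 4 (peak Lambda at position 3): ranking walks positions 3-4-5-6-2-1, expanding outward from the peak — single-peaked.
Faction 5 (peak Lambda at position 3): ranking walks positions 3-4-5-2-1-6, expanding outward from the peak — single-peaked.
Every ranking is single-peaked on this axis.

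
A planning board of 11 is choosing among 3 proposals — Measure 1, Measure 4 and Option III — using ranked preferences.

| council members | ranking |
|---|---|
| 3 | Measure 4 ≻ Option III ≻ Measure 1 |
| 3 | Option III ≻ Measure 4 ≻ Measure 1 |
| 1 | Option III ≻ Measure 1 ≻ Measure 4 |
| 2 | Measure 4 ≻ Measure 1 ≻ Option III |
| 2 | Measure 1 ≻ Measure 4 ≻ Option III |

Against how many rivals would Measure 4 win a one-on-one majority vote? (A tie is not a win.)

2

Measure 4 against each rival (11 council members):
Measure 4 vs Measure 1: 8 to 3, Measure 4.
Measure 4–Option III: Measure 4 7–4.
Measure 4 beats Measure 1, Option III — 2 pairwise wins.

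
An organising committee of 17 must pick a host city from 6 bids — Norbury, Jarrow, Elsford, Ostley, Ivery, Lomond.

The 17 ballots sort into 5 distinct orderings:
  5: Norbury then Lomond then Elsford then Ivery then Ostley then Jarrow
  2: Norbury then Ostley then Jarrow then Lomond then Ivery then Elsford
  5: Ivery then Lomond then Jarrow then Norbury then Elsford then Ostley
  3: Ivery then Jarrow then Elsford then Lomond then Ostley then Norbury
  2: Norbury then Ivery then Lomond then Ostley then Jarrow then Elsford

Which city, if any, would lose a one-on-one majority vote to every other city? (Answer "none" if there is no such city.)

none

Pairwise majorities:
Norbury vs Jarrow: Norbury preferred on 5+2+2 = 9 ballots; Norbury wins 9–8.
Norbury–Elsford: Norbury 14–3.
Norbury vs Ostley: Norbury wins 14–3.
Norbury vs Ivery: Norbury is ranked higher on 5+2+2 = 9 ballots, Ivery on 8. Norbury wins 9–8.
Norbury vs Lomond: Norbury wins 9–8.
Jarrow vs Elsford: Jarrow, 12–5.
Jarrow–Ostley: Ostley 9–8.
Jarrow vs Ivery: Ivery wins 15–2.
Jarrow vs Lomond: Jarrow is ranked higher on 2+3 = 5 ballots, Lomond on 12. Lomond wins 12–5.
Elsford vs Ostley: Elsford wins 13–4.
Elsford vs Ivery: 5 for Elsford, 12 for Ivery — Ivery by 12–5.
Elsford vs Lomond: Lomond wins 14–3.
Ostley–Ivery: Ivery 15–2.
Ostley vs Lomond: Lomond, 15–2.
Ivery–Lomond: Ivery 10–7.
Each city has at least one pairwise win (Norbury beats Jarrow; Jarrow beats Elsford; Elsford beats Ostley; Ostley beats Jarrow; Ivery beats Jarrow; Lomond beats Jarrow) — no Condorcet loser.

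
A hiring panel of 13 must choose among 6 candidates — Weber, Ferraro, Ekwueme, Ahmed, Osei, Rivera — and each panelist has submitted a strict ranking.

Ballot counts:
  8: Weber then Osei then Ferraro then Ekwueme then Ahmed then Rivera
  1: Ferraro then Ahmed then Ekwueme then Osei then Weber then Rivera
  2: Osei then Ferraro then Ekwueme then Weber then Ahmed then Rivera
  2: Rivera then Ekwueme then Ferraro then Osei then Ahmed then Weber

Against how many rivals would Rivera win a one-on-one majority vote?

0

Rivera against each rival (13 committee members):
Rivera vs Weber: Weber, 11–2.
Rivera–Ferraro: Ferraro 11–2.
Rivera vs Ekwueme: Rivera preferred on 2 ballots; Ekwueme wins 11–2.
Rivera vs Ahmed: Ahmed, 11–2.
Rivera vs Osei: Rivera is ranked higher on 2 ballots, Osei on 11. Osei wins 11–2.
Rivera beats no one; loses to Weber, Ferraro, Ekwueme, Ahmed, Osei — 0 pairwise wins.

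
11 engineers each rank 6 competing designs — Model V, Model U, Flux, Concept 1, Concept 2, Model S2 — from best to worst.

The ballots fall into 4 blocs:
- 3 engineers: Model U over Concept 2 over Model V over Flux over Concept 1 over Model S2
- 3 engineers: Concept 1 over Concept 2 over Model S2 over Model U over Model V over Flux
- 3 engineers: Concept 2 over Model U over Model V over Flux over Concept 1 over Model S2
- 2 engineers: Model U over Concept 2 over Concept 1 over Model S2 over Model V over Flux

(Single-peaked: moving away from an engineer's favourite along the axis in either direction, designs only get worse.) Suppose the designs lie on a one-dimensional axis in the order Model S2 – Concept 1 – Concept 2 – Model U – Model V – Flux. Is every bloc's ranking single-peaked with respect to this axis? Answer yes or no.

yes

Axis positions: Model S2=1, Concept 1=2, Concept 2=3, Model U=4, Model V=5, Flux=6.
Bloc 1 (peak Model U at position 4): ranking walks positions 4-3-5-6-2-1, expanding outward from the peak — single-peaked.
Bloc 2 (peak Concept 1 at position 2): ranking walks positions 2-3-1-4-5-6, expanding outward from the peak — single-peaked.
Bloc 3 (peak Concept 2 at position 3): ranking walks positions 3-4-5-6-2-1, expanding outward from the peak — single-peaked.
Bloc 4 (peak Model U at position 4): ranking walks positions 4-3-2-1-5-6, expanding outward from the peak — single-peaked.
Every ranking is single-peaked on this axis.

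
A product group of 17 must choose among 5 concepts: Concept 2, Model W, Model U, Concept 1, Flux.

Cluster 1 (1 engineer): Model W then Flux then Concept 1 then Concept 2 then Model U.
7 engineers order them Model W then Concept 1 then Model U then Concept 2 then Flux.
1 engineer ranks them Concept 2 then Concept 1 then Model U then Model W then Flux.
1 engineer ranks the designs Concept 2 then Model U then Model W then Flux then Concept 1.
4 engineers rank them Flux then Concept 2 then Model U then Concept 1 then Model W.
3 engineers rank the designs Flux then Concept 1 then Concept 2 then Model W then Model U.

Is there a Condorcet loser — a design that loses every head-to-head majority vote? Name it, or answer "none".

none

Head-to-head results (17 engineers):
Concept 2 vs Model W: 1+1+4+3 = 9 for Concept 2, 8 for Model W — Concept 2 by 9–8.
Concept 2 vs Model U: 10 to 7, Concept 2.
Concept 2 vs Concept 1: Concept 1 wins 11–6.
Concept 2 vs Flux: Concept 2, 9–8.
Model W vs Model U: 1+7+3 = 11 for Model W, 6 for Model U — Model W by 11–6.
Model W–Concept 1: Model W 9–8.
Model W vs Flux: Model W preferred on 1+7+1+1 = 10 ballots; Model W wins 10–7.
Model U–Concept 1: Concept 1 12–5.
Model U vs Flux: Model U preferred on 7+1+1 = 9 ballots; Model U wins 9–8.
Concept 1 vs Flux: Flux, 9–8.
Every design wins at least one matchup (Concept 2 beats Model W; Model W beats Model U; Model U beats Flux; Concept 1 beats Concept 2; Flux beats Concept 1), so there is no Condorcet loser.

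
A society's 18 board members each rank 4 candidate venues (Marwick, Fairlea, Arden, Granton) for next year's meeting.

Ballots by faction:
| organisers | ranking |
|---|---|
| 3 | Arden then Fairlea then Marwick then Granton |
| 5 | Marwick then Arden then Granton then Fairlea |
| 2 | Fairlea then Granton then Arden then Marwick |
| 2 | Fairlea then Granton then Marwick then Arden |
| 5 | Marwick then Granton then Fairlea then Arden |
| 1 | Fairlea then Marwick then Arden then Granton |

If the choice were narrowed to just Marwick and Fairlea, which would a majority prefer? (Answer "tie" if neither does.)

Ballots ranking Marwick above Fairlea: 5 + 5 = 10.
Ballots ranking Fairlea above Marwick: 18 − 10 = 8.
Marwick wins the head-to-head 10–8.

Marwick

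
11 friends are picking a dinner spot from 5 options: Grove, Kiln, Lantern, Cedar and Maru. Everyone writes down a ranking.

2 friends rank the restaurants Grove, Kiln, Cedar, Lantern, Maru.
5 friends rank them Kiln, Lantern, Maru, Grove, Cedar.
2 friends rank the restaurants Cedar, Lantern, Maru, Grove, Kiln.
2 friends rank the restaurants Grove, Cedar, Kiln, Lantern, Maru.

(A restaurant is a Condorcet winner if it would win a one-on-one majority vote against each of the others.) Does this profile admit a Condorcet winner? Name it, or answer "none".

none

Pairwise majorities:
Grove vs Kiln: Grove preferred on 2+2+2 = 6 ballots; Grove wins 6–5.
Grove vs Lantern: Grove preferred on 2+2 = 4 ballots; Lantern wins 7–4.
Grove vs Cedar: Grove preferred on 2+5+2 = 9 ballots; Grove wins 9–2.
Grove vs Maru: 4 to 7, Maru.
Kiln vs Lantern: Kiln is ranked higher on 2+5+2 = 9 ballots, Lantern on 2. Kiln wins 9–2.
Kiln vs Cedar: 7 to 4, Kiln.
Kiln vs Maru: Kiln preferred on 2+5+2 = 9 ballots; Kiln wins 9–2.
Lantern vs Cedar: 5 for Lantern, 6 for Cedar — Cedar by 6–5.
Lantern vs Maru: 2+5+2+2 = 11 for Lantern, 0 for Maru — Lantern by 11–0.
Cedar vs Maru: Cedar is ranked higher on 2+2+2 = 6 ballots, Maru on 5. Cedar wins 6–5.
No restaurant is unbeaten: Grove loses to Lantern; Kiln loses to Grove; Lantern loses to Kiln; Cedar loses to Grove; Maru loses to Kiln. In particular Grove → Kiln → Lantern → Grove is a majority cycle — no Condorcet winner exists.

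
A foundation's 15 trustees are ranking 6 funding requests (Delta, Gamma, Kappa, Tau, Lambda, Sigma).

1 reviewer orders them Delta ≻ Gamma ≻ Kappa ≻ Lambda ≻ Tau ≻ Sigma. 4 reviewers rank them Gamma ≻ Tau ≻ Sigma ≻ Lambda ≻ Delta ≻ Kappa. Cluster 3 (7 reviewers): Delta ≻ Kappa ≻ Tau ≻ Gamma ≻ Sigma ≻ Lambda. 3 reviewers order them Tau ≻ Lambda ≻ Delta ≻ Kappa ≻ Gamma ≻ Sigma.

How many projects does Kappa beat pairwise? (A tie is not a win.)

Kappa against each rival (15 reviewers):
Kappa vs Delta: Kappa preferred on 0 ballots; Delta wins 15–0.
Kappa vs Gamma: 7+3 = 10 for Kappa, 5 for Gamma — Kappa by 10–5.
Kappa vs Tau: Kappa preferred on 1+7 = 8 ballots; Kappa wins 8–7.
Kappa vs Lambda: Kappa preferred on 1+7 = 8 ballots; Kappa wins 8–7.
Kappa–Sigma: Kappa 11–4.
Kappa beats Gamma, Tau, Lambda, Sigma; loses to Delta — 4 pairwise wins.

4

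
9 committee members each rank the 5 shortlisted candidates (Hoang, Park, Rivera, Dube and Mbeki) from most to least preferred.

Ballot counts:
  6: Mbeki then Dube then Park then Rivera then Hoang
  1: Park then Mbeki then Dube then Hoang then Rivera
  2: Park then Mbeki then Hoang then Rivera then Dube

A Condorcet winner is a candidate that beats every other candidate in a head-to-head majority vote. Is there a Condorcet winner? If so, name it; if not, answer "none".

Head-to-head results (9 committee members):
Hoang–Park: Park 9–0.
Hoang vs Rivera: Rivera wins 6–3.
Hoang–Dube: Dube 7–2.
Hoang vs Mbeki: Mbeki wins 9–0.
Park vs Rivera: Park, 9–0.
Park vs Dube: Dube wins 6–3.
Park vs Mbeki: Mbeki wins 6–3.
Rivera vs Dube: Dube wins 7–2.
Rivera vs Mbeki: Mbeki, 9–0.
Dube vs Mbeki: Mbeki wins 9–0.
Only Mbeki has no losses; Mbeki is the Condorcet winner.

Mbeki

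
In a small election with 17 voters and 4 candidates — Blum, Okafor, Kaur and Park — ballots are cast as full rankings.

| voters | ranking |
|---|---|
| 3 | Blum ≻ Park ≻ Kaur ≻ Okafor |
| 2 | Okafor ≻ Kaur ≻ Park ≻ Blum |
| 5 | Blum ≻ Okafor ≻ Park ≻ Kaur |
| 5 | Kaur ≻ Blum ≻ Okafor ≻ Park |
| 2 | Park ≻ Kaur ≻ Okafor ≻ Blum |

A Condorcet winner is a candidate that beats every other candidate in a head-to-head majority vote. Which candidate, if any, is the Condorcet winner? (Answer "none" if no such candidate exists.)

none

Check each pair by majority over 17 ballots:
Blum vs Okafor: Blum is ranked higher on 3+5+5 = 13 ballots, Okafor on 4. Blum wins 13–4.
Blum vs Kaur: Blum is ranked higher on 3+5 = 8 ballots, Kaur on 9. Kaur wins 9–8.
Blum vs Park: 13 to 4, Blum.
Okafor vs Kaur: 7 to 10, Kaur.
Okafor vs Park: 12 to 5, Okafor.
Kaur vs Park: 7 to 10, Park.
No candidate is unbeaten: Blum loses to Kaur; Okafor loses to Blum; Kaur loses to Park; Park loses to Blum. In particular Blum > Park > Kaur > Blum is a majority cycle — no Condorcet winner exists.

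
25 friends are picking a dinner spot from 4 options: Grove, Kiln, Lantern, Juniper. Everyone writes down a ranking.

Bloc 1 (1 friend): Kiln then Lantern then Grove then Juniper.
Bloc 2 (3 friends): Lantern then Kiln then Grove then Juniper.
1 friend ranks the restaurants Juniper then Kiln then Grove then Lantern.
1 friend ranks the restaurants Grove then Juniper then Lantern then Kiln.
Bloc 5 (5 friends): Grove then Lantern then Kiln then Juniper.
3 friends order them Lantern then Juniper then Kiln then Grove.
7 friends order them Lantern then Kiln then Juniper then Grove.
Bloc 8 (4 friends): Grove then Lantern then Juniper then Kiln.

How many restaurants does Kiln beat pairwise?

Kiln against each rival (25 friends):
Kiln vs Grove: 1+3+1+3+7 = 15 for Kiln, 10 for Grove — Kiln by 15–10.
Kiln vs Lantern: 2 to 23, Lantern.
Kiln vs Juniper: Kiln, 16–9.
Kiln beats Grove, Juniper; loses to Lantern — 2 pairwise wins.

2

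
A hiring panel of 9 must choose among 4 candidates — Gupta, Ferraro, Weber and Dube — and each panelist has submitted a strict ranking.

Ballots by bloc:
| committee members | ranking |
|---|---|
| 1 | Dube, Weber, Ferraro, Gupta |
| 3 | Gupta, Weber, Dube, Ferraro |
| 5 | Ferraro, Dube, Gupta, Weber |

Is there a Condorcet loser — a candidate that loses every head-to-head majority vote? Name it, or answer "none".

Pairwise majorities:
Gupta vs Ferraro: 3 to 6, Ferraro.
Gupta–Weber: Gupta 8–1.
Gupta vs Dube: 3 to 6, Dube.
Ferraro vs Weber: 5 to 4, Ferraro.
Ferraro vs Dube: Ferraro wins 5–4.
Weber vs Dube: Weber preferred on 3 ballots; Dube wins 6–3.
Weber loses to every other candidate — it is the Condorcet loser.

Weber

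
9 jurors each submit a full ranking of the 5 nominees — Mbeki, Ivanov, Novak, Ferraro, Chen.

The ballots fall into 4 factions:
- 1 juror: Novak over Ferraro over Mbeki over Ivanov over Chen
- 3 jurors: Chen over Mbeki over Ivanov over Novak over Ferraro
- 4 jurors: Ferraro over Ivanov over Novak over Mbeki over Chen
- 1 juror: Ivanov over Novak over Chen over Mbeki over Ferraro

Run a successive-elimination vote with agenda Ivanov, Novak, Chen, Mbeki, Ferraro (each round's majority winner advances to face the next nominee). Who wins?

Round 1: Ivanov vs Novak — 8–1, Ivanov advances.
Round 2: Ivanov vs Chen — 6–3, Ivanov advances.
Round 3: Ivanov vs Mbeki — 5–4, Ivanov advances.
Round 4: Ivanov vs Ferraro — 4–5, Ferraro advances.
The agenda winner is Ferraro.

Ferraro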